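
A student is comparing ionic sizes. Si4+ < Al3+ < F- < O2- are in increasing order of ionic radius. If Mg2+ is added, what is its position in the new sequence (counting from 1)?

Isoelectronic series (10 e⁻ each). Size is set by nuclear charge: more protons means a smaller ion. Si4+ (Z=14), Al3+ (Z=13), Mg2+ (Z=12), F- (Z=9), O2- (Z=8).
Putting Mg2+ in gives Si4+ < Al3+ < Mg2+ < F- < O2-; it lands at slot 3.

3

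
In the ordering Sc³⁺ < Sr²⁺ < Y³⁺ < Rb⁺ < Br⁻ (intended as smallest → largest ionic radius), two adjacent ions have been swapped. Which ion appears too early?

Sr²⁺

Compare adjacent ions: they are isoelectronic (36 e⁻) and Y has more protons than Sr (39 vs 38), making Y³⁺ smaller — yet in this increasing list Sr²⁺ sits before Y³⁺. Nothing else is reversed, so Sr²⁺ should move one place to the right.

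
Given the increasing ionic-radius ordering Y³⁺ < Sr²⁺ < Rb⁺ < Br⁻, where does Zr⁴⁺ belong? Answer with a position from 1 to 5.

1

Each ion has 36 electrons. The ranking follows nuclear charge in reverse — greater Z gives a smaller radius. Zr⁴⁺ (Z=40), Y³⁺ (Z=39), Sr²⁺ (Z=38), Rb⁺ (Z=37), Br⁻ (Z=35).
Putting Zr⁴⁺ in gives Zr⁴⁺ < Y³⁺ < Sr²⁺ < Rb⁺ < Br⁻; it lands at slot 1.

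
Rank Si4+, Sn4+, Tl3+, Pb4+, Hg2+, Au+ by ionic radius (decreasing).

Tabulating Z and e⁻: Si4+: 10 e⁻, Z=14, Sn4+: 46 e⁻, Z=50, Pb4+: 78 e⁻, Z=82, Tl3+: 78 e⁻, Z=81, Hg2+: 78 e⁻, Z=80, Au+: 78 e⁻, Z=79. Si4+ < Sn4+ (same group, 2 shells fewer); Sn4+ < Pb4+ (same group, 1 shell fewer); Pb4+ < Tl3+ (isoelectronic, higher Z=82 is smaller); Tl3+ < Hg2+ (isoelectronic, higher Z=81 is smaller); Hg2+ < Au+ (both 78 e⁻, Z=80>79).

Au+ > Hg2+ > Tl3+ > Pb4+ > Sn4+ > Si4+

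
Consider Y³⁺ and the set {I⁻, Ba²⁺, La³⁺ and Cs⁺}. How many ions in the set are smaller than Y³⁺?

0

Work out protons and electrons: Y³⁺ (Z=39, 36 e⁻), La³⁺ (Z=57, 54 e⁻), Ba²⁺ (Z=56, 54 e⁻), Cs⁺ (Z=55, 54 e⁻), I⁻ (Z=53, 54 e⁻). Y³⁺ < La³⁺ (same group, period 5 vs 6); La³⁺ < Ba²⁺ (both 54 e⁻, Z=57>56); Ba²⁺ < Cs⁺ (isoelectronic, higher Z=56 is smaller); Cs⁺ < I⁻ (isoelectronic, higher Z=55 is smaller).
Overall: Y³⁺ < La³⁺ < Ba²⁺ < Cs⁺ < I⁻. Y³⁺ has 0 below it and 4 above. Count: 0.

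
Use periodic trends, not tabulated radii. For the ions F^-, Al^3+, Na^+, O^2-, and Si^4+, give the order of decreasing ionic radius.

O^2- > F^- > Na^+ > Al^3+ > Si^4+

Each ion has 10 electrons. The ranking follows nuclear charge in reverse — greater Z gives a smaller radius. Si^4+ (Z=14), Al^3+ (Z=13), Na^+ (Z=11), F^- (Z=9), O^2- (Z=8).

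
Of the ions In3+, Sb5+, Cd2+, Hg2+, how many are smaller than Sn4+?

1

Work out protons and electrons: Sb5+ (Z=51, 46 e⁻), Sn4+ (Z=50, 46 e⁻), In3+ (Z=49, 46 e⁻), Cd2+ (Z=48, 46 e⁻), Hg2+ (Z=80, 78 e⁻). Sb5+ < Sn4+ (isoelectronic, higher Z=51 is smaller); Sn4+ < In3+ (isoelectronic, higher Z=50 is smaller); In3+ < Cd2+ (isoelectronic, higher Z=49 is smaller); Cd2+ < Hg2+ (same group, period 5 vs 6).
Relative to Sn4+, the ions that are smaller are Sb5+. Count: 1.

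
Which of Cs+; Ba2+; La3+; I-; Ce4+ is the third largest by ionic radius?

Ba2+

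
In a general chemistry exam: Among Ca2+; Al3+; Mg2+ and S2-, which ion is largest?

S2-

First list Z and electron count for each: Al3+: 10 e⁻, Z=13, Mg2+: 10 e⁻, Z=12, Ca2+: 18 e⁻, Z=20, S2-: 18 e⁻, Z=16. Al3+ < Mg2+ (both 10 e⁻, Z=13>12); Mg2+ < Ca2+ (same group, 1 shell fewer); Ca2+ < S2- (both 18 e⁻, Z=20>16).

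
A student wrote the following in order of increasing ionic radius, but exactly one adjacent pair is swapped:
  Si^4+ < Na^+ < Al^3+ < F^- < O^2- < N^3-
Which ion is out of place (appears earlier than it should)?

Na^+

Check each adjacent pair. Na^+ and Al^3+ are reversed: they are isoelectronic (10 e⁻) and Al has more protons than Na (13 vs 11), making Al^3+ smaller. No other neighbouring pair contradicts the periodic trends, so Na^+ is the ion listed too early.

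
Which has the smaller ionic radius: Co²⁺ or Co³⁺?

Same element, different charge: the more highly charged cation has fewer electrons and a greater effective nuclear charge per electron, making Co³⁺ the smallest.

Co³⁺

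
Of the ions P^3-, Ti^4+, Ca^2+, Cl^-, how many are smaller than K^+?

2

All of these have 18 electrons (isoelectronic). With the same electron cloud, the ion with the most protons pulls it in tightest. Nuclear charges: Ti^4+ (Z=22), Ca^2+ (Z=20), K^+ (Z=19), Cl^- (Z=17), P^3- (Z=15). Highest Z is smallest.
Relative to K^+, the ions that are smaller are Ti^4+, Ca^2+. So 2 are smaller.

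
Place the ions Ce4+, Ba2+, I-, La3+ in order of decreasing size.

Each ion has 54 electrons. The ranking follows nuclear charge in reverse — greater Z gives a smaller radius. Ce4+ (Z=58), La3+ (Z=57), Ba2+ (Z=56), I- (Z=53).

I- > Ba2+ > La3+ > Ce4+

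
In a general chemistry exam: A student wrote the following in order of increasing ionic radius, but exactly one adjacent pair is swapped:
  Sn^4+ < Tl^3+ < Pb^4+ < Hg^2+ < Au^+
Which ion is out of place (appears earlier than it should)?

Tl^3+

Compare adjacent ions: both have 78 electrons but Z(Pb)=82 > Z(Tl)=81, so Pb^4+ should be the smaller of the two — yet in this increasing list Tl^3+ sits before Pb^4+. Nothing else is reversed, so Tl^3+ should move one place to the right.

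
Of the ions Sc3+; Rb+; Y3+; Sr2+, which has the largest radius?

Rb+

Tabulating Z and e⁻: Sc3+ has 18 e⁻ (Z=21), Y3+ has 36 e⁻ (Z=39), Sr2+ has 36 e⁻ (Z=38), Rb+ has 36 e⁻ (Z=37). Sc3+ < Y3+ (same group, period 4 vs 5); Y3+ < Sr2+ (both 36 e⁻, Z=39>38); Sr2+ < Rb+ (both 36 e⁻, Z=38>37).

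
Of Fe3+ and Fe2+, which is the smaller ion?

These are all Fe ions. Removing more electrons (higher positive charge) pulls the remaining electrons in closer, so Fe3+ is smallest and Fe2+ is largest.

Fe3+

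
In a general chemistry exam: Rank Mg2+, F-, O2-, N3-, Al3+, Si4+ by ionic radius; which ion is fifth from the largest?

Al3+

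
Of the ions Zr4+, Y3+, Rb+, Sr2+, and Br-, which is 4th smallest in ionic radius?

All of these have 36 electrons (isoelectronic). With the same electron cloud, the ion with the most protons pulls it in tightest. Nuclear charges: Zr4+ (Z=40), Y3+ (Z=39), Sr2+ (Z=38), Rb+ (Z=37), Br- (Z=35). Highest Z is smallest.
That gives Zr4+ < Y3+ < Sr2+ < Rb+ < Br-. From the smallest end, number 4 is Rb+.

Rb+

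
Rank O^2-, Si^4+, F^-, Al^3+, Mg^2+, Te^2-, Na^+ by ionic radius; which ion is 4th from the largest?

Na^+

Si^4+ has 10 e⁻ (Z=14), Al^3+ has 10 e⁻ (Z=13), Mg^2+ has 10 e⁻ (Z=12), Na^+ has 10 e⁻ (Z=11), F^- has 10 e⁻ (Z=9), O^2- has 10 e⁻ (Z=8), Te^2- has 54 e⁻ (Z=52). Si^4+ < Al^3+ (isoelectronic, higher Z=14 is smaller); Al^3+ < Mg^2+ (both 10 e⁻, Z=13>12); Mg^2+ < Na^+ (isoelectronic, higher Z=12 is smaller); Na^+ < F^- (isoelectronic, higher Z=11 is smaller); F^- < O^2- (isoelectronic, higher Z=9 is smaller); O^2- < Te^2- (same group, 3 shells fewer).
That gives Si^4+ < Al^3+ < Mg^2+ < Na^+ < F^- < O^2- < Te^2-. From the largest end, number 4 is Na^+.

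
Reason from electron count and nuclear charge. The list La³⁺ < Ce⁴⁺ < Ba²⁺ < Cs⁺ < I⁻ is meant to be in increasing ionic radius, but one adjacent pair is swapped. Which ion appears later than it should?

Ce⁴⁺

Check each adjacent pair. La³⁺ and Ce⁴⁺ are reversed: both have 54 electrons but Z(Ce)=58 > Z(La)=57, so Ce⁴⁺ should be the smaller of the two. No other neighbouring pair contradicts the periodic trends, so Ce⁴⁺ is the ion listed too late.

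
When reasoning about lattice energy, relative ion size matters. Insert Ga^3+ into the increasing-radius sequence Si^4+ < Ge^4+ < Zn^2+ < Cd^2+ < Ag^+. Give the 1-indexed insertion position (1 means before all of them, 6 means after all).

3

Si^4+: 10 e⁻, Z=14, Ge^4+: 28 e⁻, Z=32, Ga^3+: 28 e⁻, Z=31, Zn^2+: 28 e⁻, Z=30, Cd^2+: 46 e⁻, Z=48, Ag^+: 46 e⁻, Z=47. Si^4+ < Ge^4+ (same group, period 3 vs 4); Ge^4+ < Ga^3+ (both 28 e⁻, Z=32>31); Ga^3+ < Zn^2+ (both 28 e⁻, Z=31>30); Zn^2+ < Cd^2+ (same group, period 4 vs 5); Cd^2+ < Ag^+ (isoelectronic, higher Z=48 is smaller).
Merged order: Si^4+ < Ge^4+ < Ga^3+ < Zn^2+ < Cd^2+ < Ag^+ — Ga^3+ is number 3.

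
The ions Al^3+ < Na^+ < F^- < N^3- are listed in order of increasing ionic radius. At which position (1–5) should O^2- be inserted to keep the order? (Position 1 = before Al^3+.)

4

These species are isoelectronic with 10 electrons. The only difference is the number of protons: Al^3+ (Z=13), Na^+ (Z=11), F^- (Z=9), O^2- (Z=8), N^3- (Z=7). The strongest nuclear pull (Al^3+) gives the smallest ion.
Merged order: Al^3+ < Na^+ < F^- < O^2- < N^3- — O^2- is number 4.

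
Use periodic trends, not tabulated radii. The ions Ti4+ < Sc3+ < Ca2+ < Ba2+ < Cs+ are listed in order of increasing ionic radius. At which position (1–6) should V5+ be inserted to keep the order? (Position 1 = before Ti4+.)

1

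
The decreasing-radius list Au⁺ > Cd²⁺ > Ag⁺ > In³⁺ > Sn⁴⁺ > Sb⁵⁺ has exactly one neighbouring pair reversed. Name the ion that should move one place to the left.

Ag⁺

The pair Cd²⁺, Ag⁺ is the wrong way round — Cd²⁺ and Ag⁺ share 46 electrons; the higher nuclear charge on Cd (Z=48) contracts it more, so Cd²⁺ < Ag⁺. All other adjacent pairs agree with periodic trends, so Ag⁺ is the misplaced ion.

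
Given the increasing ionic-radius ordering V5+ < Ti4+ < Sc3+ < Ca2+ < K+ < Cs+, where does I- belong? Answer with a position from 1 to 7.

7

Electron counts and nuclear charges: V5+: 18 e⁻, Z=23, Ti4+: 18 e⁻, Z=22, Sc3+: 18 e⁻, Z=21, Ca2+: 18 e⁻, Z=20, K+: 18 e⁻, Z=19, Cs+: 54 e⁻, Z=55, I-: 54 e⁻, Z=53. V5+ < Ti4+ (isoelectronic, higher Z=23 is smaller); Ti4+ < Sc3+ (isoelectronic, higher Z=22 is smaller); Sc3+ < Ca2+ (both 18 e⁻, Z=21>20); Ca2+ < K+ (isoelectronic, higher Z=20 is smaller); K+ < Cs+ (same group, 2 shells fewer); Cs+ < I- (isoelectronic, higher Z=55 is smaller).
With I- included the full order is V5+ < Ti4+ < Sc3+ < Ca2+ < K+ < Cs+ < I-, so it takes position 7.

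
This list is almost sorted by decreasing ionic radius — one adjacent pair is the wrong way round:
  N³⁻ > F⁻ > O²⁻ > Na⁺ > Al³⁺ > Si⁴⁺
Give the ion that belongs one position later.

F⁻

Check each adjacent pair. F⁻ and O²⁻ are reversed: both have 10 electrons but Z(F)=9 > Z(O)=8, so F⁻ should be the smaller of the two. No other neighbouring pair contradicts the periodic trends, so F⁻ is the ion listed too early.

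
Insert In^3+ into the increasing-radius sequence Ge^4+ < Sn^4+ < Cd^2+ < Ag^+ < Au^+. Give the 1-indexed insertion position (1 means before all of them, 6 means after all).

Electron counts and nuclear charges: Ge^4+ has 28 e⁻ (Z=32), Sn^4+ has 46 e⁻ (Z=50), In^3+ has 46 e⁻ (Z=49), Cd^2+ has 46 e⁻ (Z=48), Ag^+ has 46 e⁻ (Z=47), Au^+ has 78 e⁻ (Z=79). Ge^4+ < Sn^4+ (same group, 1 shell fewer); Sn^4+ < In^3+ (both 46 e⁻, Z=50>49); In^3+ < Cd^2+ (isoelectronic, higher Z=49 is smaller); Cd^2+ < Ag^+ (isoelectronic, higher Z=48 is smaller); Ag^+ < Au^+ (same group, 1 shell fewer).
With In^3+ included the full order is Ge^4+ < Sn^4+ < In^3+ < Cd^2+ < Ag^+ < Au^+, so it takes position 3.

3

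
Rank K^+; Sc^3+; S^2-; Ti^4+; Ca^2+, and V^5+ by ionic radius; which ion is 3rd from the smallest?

Sc^3+

Each ion has 18 electrons. The ranking follows nuclear charge in reverse — greater Z gives a smaller radius. V^5+ (Z=23), Ti^4+ (Z=22), Sc^3+ (Z=21), Ca^2+ (Z=20), K^+ (Z=19), S^2- (Z=16).
Ordering: V^5+ < Ti^4+ < Sc^3+ < Ca^2+ < K^+ < S^2-. The 3rd smallest is Sc^3+.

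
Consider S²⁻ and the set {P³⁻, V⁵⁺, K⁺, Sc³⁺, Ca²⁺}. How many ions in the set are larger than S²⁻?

1

Each ion has 18 electrons. The ranking follows nuclear charge in reverse — greater Z gives a smaller radius. V⁵⁺ (Z=23), Sc³⁺ (Z=21), Ca²⁺ (Z=20), K⁺ (Z=19), S²⁻ (Z=16), P³⁻ (Z=15).
Relative to S²⁻, the ions that are larger are P³⁻. That's 1.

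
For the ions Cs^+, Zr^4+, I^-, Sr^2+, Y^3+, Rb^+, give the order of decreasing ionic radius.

Work out protons and electrons: Zr^4+: 36 e⁻, Z=40, Y^3+: 36 e⁻, Z=39, Sr^2+: 36 e⁻, Z=38, Rb^+: 36 e⁻, Z=37, Cs^+: 54 e⁻, Z=55, I^-: 54 e⁻, Z=53. Zr^4+ < Y^3+ (isoelectronic, higher Z=40 is smaller); Y^3+ < Sr^2+ (isoelectronic, higher Z=39 is smaller); Sr^2+ < Rb^+ (both 36 e⁻, Z=38>37); Rb^+ < Cs^+ (same group, period 5 vs 6); Cs^+ < I^- (isoelectronic, higher Z=55 is smaller).

I^- > Cs^+ > Rb^+ > Sr^2+ > Y^3+ > Zr^4+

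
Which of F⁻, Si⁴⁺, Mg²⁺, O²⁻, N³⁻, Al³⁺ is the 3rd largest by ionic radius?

F⁻

Each ion has 10 electrons. The ranking follows nuclear charge in reverse — greater Z gives a smaller radius. Si⁴⁺ (Z=14), Al³⁺ (Z=13), Mg²⁺ (Z=12), F⁻ (Z=9), O²⁻ (Z=8), N³⁻ (Z=7).
Ordering: Si⁴⁺ < Al³⁺ < Mg²⁺ < F⁻ < O²⁻ < N³⁻. The 3rd largest is F⁻.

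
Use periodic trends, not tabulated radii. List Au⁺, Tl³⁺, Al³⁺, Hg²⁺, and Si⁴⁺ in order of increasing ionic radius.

Work out protons and electrons: Si⁴⁺: 10 e⁻, Z=14, Al³⁺: 10 e⁻, Z=13, Tl³⁺: 78 e⁻, Z=81, Hg²⁺: 78 e⁻, Z=80, Au⁺: 78 e⁻, Z=79. Si⁴⁺ < Al³⁺ (both 10 e⁻, Z=14>13); Al³⁺ < Tl³⁺ (same group, 3 shells fewer); Tl³⁺ < Hg²⁺ (both 78 e⁻, Z=81>80); Hg²⁺ < Au⁺ (isoelectronic, higher Z=80 is smaller).

Si⁴⁺ < Al³⁺ < Tl³⁺ < Hg²⁺ < Au⁺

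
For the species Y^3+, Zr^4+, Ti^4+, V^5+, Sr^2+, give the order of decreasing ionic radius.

Work out protons and electrons: V^5+: 18 e⁻, Z=23, Ti^4+: 18 e⁻, Z=22, Zr^4+: 36 e⁻, Z=40, Y^3+: 36 e⁻, Z=39, Sr^2+: 36 e⁻, Z=38. V^5+ < Ti^4+ (isoelectronic, higher Z=23 is smaller); Ti^4+ < Zr^4+ (same group, 1 shell fewer); Zr^4+ < Y^3+ (both 36 e⁻, Z=40>39); Y^3+ < Sr^2+ (isoelectronic, higher Z=39 is smaller).

Sr^2+ > Y^3+ > Zr^4+ > Ti^4+ > V^5+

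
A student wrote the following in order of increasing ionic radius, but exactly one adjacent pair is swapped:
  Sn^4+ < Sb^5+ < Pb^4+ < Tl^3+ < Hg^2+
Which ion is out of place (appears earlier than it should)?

Check each adjacent pair. Sn^4+ and Sb^5+ are reversed: they are isoelectronic (46 e⁻) and Sb has more protons than Sn (51 vs 50), making Sb^5+ smaller. No other neighbouring pair contradicts the periodic trends, so Sn^4+ is the ion listed too early.

Sn^4+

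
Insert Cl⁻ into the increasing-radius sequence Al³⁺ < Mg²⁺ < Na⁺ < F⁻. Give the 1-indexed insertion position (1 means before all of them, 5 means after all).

Al³⁺ has 10 e⁻ (Z=13), Mg²⁺ has 10 e⁻ (Z=12), Na⁺ has 10 e⁻ (Z=11), F⁻ has 10 e⁻ (Z=9), Cl⁻ has 18 e⁻ (Z=17). Al³⁺ < Mg²⁺ (isoelectronic, higher Z=13 is smaller); Mg²⁺ < Na⁺ (both 10 e⁻, Z=12>11); Na⁺ < F⁻ (isoelectronic, higher Z=11 is smaller); F⁻ < Cl⁻ (same group, period 2 vs 3).
With Cl⁻ included the full order is Al³⁺ < Mg²⁺ < Na⁺ < F⁻ < Cl⁻, so it takes position 5.

5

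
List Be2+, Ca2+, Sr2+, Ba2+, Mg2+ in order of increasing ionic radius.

Same group, same charge. Going down the group adds an extra shell of electrons, so the ion gets larger: Be2+ is highest in the group and smallest.

Be2+ < Mg2+ < Ca2+ < Sr2+ < Ba2+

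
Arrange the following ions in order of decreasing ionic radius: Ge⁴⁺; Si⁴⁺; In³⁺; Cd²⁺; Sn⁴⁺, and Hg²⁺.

Tabulating Z and e⁻: Si⁴⁺ (Z=14, 10 e⁻), Ge⁴⁺ (Z=32, 28 e⁻), Sn⁴⁺ (Z=50, 46 e⁻), In³⁺ (Z=49, 46 e⁻), Cd²⁺ (Z=48, 46 e⁻), Hg²⁺ (Z=80, 78 e⁻). Si⁴⁺ < Ge⁴⁺ (same group, 1 shell fewer); Ge⁴⁺ < Sn⁴⁺ (same group, 1 shell fewer); Sn⁴⁺ < In³⁺ (isoelectronic, higher Z=50 is smaller); In³⁺ < Cd²⁺ (both 46 e⁻, Z=49>48); Cd²⁺ < Hg²⁺ (same group, period 5 vs 6).

Hg²⁺ > Cd²⁺ > In³⁺ > Sn⁴⁺ > Ge⁴⁺ > Si⁴⁺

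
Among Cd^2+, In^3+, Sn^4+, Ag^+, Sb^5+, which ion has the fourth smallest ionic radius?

Cd^2+

All of these have 46 electrons (isoelectronic). With the same electron cloud, the ion with the most protons pulls it in tightest. Nuclear charges: Sb^5+ (Z=51), Sn^4+ (Z=50), In^3+ (Z=49), Cd^2+ (Z=48), Ag^+ (Z=47). Highest Z is smallest.
So the order is Sb^5+ < Sn^4+ < In^3+ < Cd^2+ < Ag^+; the 4th-smallest ion is Cd^2+.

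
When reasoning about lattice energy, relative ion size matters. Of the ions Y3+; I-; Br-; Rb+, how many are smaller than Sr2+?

1

First list Z and electron count for each: Y3+ (Z=39, 36 e⁻), Sr2+ (Z=38, 36 e⁻), Rb+ (Z=37, 36 e⁻), Br- (Z=35, 36 e⁻), I- (Z=53, 54 e⁻). Y3+ < Sr2+ (isoelectronic, higher Z=39 is smaller); Sr2+ < Rb+ (isoelectronic, higher Z=38 is smaller); Rb+ < Br- (both 36 e⁻, Z=37>35); Br- < I- (same group, 1 shell fewer).
Placing each against Sr2+: smaller — Y3+; larger — Rb+, Br-, I-. That's 1.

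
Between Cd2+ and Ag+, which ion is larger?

All of these have 46 electrons (isoelectronic). With the same electron cloud, the ion with the most protons pulls it in tightest. Nuclear charges: Cd2+ (Z=48), Ag+ (Z=47). Highest Z is smallest.

Ag+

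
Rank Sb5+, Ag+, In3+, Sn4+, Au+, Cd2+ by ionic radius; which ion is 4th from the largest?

In3+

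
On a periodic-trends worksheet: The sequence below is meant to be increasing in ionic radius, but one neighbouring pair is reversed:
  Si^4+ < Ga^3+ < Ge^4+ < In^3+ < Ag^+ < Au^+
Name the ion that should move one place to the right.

Ga^3+

Compare adjacent ions: they are isoelectronic (28 e⁻) and Ge has more protons than Ga (32 vs 31), making Ge^4+ smaller — yet in this increasing list Ga^3+ sits before Ge^4+. Nothing else is reversed, so Ga^3+ should move one place to the right.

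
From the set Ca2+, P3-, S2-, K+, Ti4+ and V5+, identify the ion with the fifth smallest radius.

S2-

Isoelectronic series (18 e⁻ each). Size is set by nuclear charge: more protons means a smaller ion. V5+ (Z=23), Ti4+ (Z=22), Ca2+ (Z=20), K+ (Z=19), S2- (Z=16), P3- (Z=15).
So the order is V5+ < Ti4+ < Ca2+ < K+ < S2- < P3-; the 5th-smallest ion is S2-.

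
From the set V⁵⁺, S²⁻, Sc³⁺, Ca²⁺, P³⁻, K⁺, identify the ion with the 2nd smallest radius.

Sc³⁺

These species are isoelectronic with 18 electrons. The only difference is the number of protons: V⁵⁺ (Z=23), Sc³⁺ (Z=21), Ca²⁺ (Z=20), K⁺ (Z=19), S²⁻ (Z=16), P³⁻ (Z=15). The strongest nuclear pull (V⁵⁺) gives the smallest ion.
Ordering: V⁵⁺ < Sc³⁺ < Ca²⁺ < K⁺ < S²⁻ < P³⁻. The 2nd smallest is Sc³⁺.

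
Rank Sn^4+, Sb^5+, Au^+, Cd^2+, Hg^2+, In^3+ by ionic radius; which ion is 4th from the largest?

In^3+

Work out protons and electrons: Sb^5+ has 46 e⁻ (Z=51), Sn^4+ has 46 e⁻ (Z=50), In^3+ has 46 e⁻ (Z=49), Cd^2+ has 46 e⁻ (Z=48), Hg^2+ has 78 e⁻ (Z=80), Au^+ has 78 e⁻ (Z=79). Sb^5+ < Sn^4+ (both 46 e⁻, Z=51>50); Sn^4+ < In^3+ (both 46 e⁻, Z=50>49); In^3+ < Cd^2+ (isoelectronic, higher Z=49 is smaller); Cd^2+ < Hg^2+ (same group, period 5 vs 6); Hg^2+ < Au^+ (both 78 e⁻, Z=80>79).
Ordering: Sb^5+ < Sn^4+ < In^3+ < Cd^2+ < Hg^2+ < Au^+. The 4th largest is In^3+.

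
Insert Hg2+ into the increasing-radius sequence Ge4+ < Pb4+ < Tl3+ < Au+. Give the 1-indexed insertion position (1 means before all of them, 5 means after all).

4

Work out protons and electrons: Ge4+ (Z=32, 28 e⁻), Pb4+ (Z=82, 78 e⁻), Tl3+ (Z=81, 78 e⁻), Hg2+ (Z=80, 78 e⁻), Au+ (Z=79, 78 e⁻). Ge4+ < Pb4+ (same group, period 4 vs 6); Pb4+ < Tl3+ (isoelectronic, higher Z=82 is smaller); Tl3+ < Hg2+ (both 78 e⁻, Z=81>80); Hg2+ < Au+ (both 78 e⁻, Z=80>79).
With Hg2+ included the full order is Ge4+ < Pb4+ < Tl3+ < Hg2+ < Au+, so it takes position 4.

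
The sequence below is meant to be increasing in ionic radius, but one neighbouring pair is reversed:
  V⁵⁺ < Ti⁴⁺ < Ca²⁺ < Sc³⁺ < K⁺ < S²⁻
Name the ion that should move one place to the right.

Ca²⁺

Check each adjacent pair. Ca²⁺ and Sc³⁺ are reversed: they are isoelectronic (18 e⁻) and Sc has more protons than Ca (21 vs 20), making Sc³⁺ smaller. No other neighbouring pair contradicts the periodic trends, so Ca²⁺ is the ion listed too early.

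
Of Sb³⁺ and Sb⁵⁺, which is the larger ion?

Sb³⁺

These are all Sb ions. Removing more electrons (higher positive charge) pulls the remaining electrons in closer, so Sb⁵⁺ is smallest and Sb³⁺ is largest.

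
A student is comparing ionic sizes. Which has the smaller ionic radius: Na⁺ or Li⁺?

These ions sit in one column with identical charge. Each step down the periodic table adds a principal shell, increasing the radius.

Li⁺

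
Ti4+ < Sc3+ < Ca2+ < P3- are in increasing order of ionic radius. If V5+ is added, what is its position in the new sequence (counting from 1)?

1

Each ion has 18 electrons. The ranking follows nuclear charge in reverse — greater Z gives a smaller radius. V5+ (Z=23), Ti4+ (Z=22), Sc3+ (Z=21), Ca2+ (Z=20), P3- (Z=15).
Putting V5+ in gives V5+ < Ti4+ < Sc3+ < Ca2+ < P3-; it lands at slot 1.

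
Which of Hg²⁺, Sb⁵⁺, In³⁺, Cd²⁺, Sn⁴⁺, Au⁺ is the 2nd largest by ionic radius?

Hg²⁺

Electron counts and nuclear charges: Sb⁵⁺ (Z=51, 46 e⁻), Sn⁴⁺ (Z=50, 46 e⁻), In³⁺ (Z=49, 46 e⁻), Cd²⁺ (Z=48, 46 e⁻), Hg²⁺ (Z=80, 78 e⁻), Au⁺ (Z=79, 78 e⁻). Sb⁵⁺ < Sn⁴⁺ (isoelectronic, higher Z=51 is smaller); Sn⁴⁺ < In³⁺ (both 46 e⁻, Z=50>49); In³⁺ < Cd²⁺ (both 46 e⁻, Z=49>48); Cd²⁺ < Hg²⁺ (same group, period 5 vs 6); Hg²⁺ < Au⁺ (both 78 e⁻, Z=80>79).
So the order is Sb⁵⁺ < Sn⁴⁺ < In³⁺ < Cd²⁺ < Hg²⁺ < Au⁺; the 2nd-largest ion is Hg²⁺.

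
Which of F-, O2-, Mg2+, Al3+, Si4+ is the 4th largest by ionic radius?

Al3+

All of these have 10 electrons (isoelectronic). With the same electron cloud, the ion with the most protons pulls it in tightest. Nuclear charges: Si4+ (Z=14), Al3+ (Z=13), Mg2+ (Z=12), F- (Z=9), O2- (Z=8). Highest Z is smallest.
Ordering: Si4+ < Al3+ < Mg2+ < F- < O2-. The 4th largest is Al3+.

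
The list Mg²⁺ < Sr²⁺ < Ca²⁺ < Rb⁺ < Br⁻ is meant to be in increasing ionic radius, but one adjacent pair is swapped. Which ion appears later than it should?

Ca²⁺

Compare adjacent ions: Ca²⁺ and Sr²⁺ are in one column with the same charge; the lighter period-4 ion has one fewer shell and is smaller — yet in this increasing list Sr²⁺ sits before Ca²⁺. Nothing else is reversed, so Ca²⁺ should move one place to the left.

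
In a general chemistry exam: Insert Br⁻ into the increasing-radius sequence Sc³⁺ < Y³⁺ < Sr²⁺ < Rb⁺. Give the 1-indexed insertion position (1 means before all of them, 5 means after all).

5

First list Z and electron count for each: Sc³⁺: 18 e⁻, Z=21, Y³⁺: 36 e⁻, Z=39, Sr²⁺: 36 e⁻, Z=38, Rb⁺: 36 e⁻, Z=37, Br⁻: 36 e⁻, Z=35. Sc³⁺ < Y³⁺ (same group, period 4 vs 5); Y³⁺ < Sr²⁺ (isoelectronic, higher Z=39 is smaller); Sr²⁺ < Rb⁺ (both 36 e⁻, Z=38>37); Rb⁺ < Br⁻ (both 36 e⁻, Z=37>35).
Merged order: Sc³⁺ < Y³⁺ < Sr²⁺ < Rb⁺ < Br⁻ — Br⁻ is number 5.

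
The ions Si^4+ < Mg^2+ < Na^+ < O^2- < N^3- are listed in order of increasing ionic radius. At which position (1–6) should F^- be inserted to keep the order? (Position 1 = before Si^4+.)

Each ion has 10 electrons. The ranking follows nuclear charge in reverse — greater Z gives a smaller radius. Si^4+ (Z=14), Mg^2+ (Z=12), Na^+ (Z=11), F^- (Z=9), O^2- (Z=8), N^3- (Z=7).
The complete sequence is Si^4+ < Mg^2+ < Na^+ < F^- < O^2- < N^3-. F^- sits at position 4.

4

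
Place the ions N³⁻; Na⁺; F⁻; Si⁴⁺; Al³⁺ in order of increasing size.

These species are isoelectronic with 10 electrons. The only difference is the number of protons: Si⁴⁺ (Z=14), Al³⁺ (Z=13), Na⁺ (Z=11), F⁻ (Z=9), N³⁻ (Z=7). The strongest nuclear pull (Si⁴⁺) gives the smallest ion.

Si⁴⁺ < Al³⁺ < Na⁺ < F⁻ < N³⁻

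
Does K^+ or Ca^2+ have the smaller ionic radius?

All of these have 18 electrons (isoelectronic). With the same electron cloud, the ion with the most protons pulls it in tightest. Nuclear charges: Ca^2+ (Z=20), K^+ (Z=19). Highest Z is smallest.

Ca^2+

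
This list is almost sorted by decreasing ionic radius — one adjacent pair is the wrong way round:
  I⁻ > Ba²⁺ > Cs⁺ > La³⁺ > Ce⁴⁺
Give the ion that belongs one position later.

Ba²⁺

The pair Ba²⁺, Cs⁺ is the wrong way round — both have 54 electrons but Z(Ba)=56 > Z(Cs)=55, so Ba²⁺ should be the smaller of the two. All other adjacent pairs agree with periodic trends, so Ba²⁺ is the misplaced ion.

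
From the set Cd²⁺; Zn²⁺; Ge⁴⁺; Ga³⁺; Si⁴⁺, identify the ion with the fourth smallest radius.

Tabulating Z and e⁻: Si⁴⁺ has 10 e⁻ (Z=14), Ge⁴⁺ has 28 e⁻ (Z=32), Ga³⁺ has 28 e⁻ (Z=31), Zn²⁺ has 28 e⁻ (Z=30), Cd²⁺ has 46 e⁻ (Z=48). Si⁴⁺ < Ge⁴⁺ (same group, period 3 vs 4); Ge⁴⁺ < Ga³⁺ (isoelectronic, higher Z=32 is smaller); Ga³⁺ < Zn²⁺ (isoelectronic, higher Z=31 is smaller); Zn²⁺ < Cd²⁺ (same group, 1 shell fewer).
So the order is Si⁴⁺ < Ge⁴⁺ < Ga³⁺ < Zn²⁺ < Cd²⁺; the 4th-smallest ion is Zn²⁺.

Zn²⁺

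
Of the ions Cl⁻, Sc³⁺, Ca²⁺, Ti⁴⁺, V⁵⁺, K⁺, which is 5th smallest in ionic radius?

These species are isoelectronic with 18 electrons. The only difference is the number of protons: V⁵⁺ (Z=23), Ti⁴⁺ (Z=22), Sc³⁺ (Z=21), Ca²⁺ (Z=20), K⁺ (Z=19), Cl⁻ (Z=17). The strongest nuclear pull (V⁵⁺) gives the smallest ion.
That gives V⁵⁺ < Ti⁴⁺ < Sc³⁺ < Ca²⁺ < K⁺ < Cl⁻. From the smallest end, number 5 is K⁺.

K⁺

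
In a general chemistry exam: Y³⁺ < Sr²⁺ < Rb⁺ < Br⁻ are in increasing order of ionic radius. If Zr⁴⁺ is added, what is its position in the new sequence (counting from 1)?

1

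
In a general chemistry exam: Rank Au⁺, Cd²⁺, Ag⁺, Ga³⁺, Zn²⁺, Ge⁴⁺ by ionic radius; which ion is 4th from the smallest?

Work out protons and electrons: Ge⁴⁺ (Z=32, 28 e⁻), Ga³⁺ (Z=31, 28 e⁻), Zn²⁺ (Z=30, 28 e⁻), Cd²⁺ (Z=48, 46 e⁻), Ag⁺ (Z=47, 46 e⁻), Au⁺ (Z=79, 78 e⁻). Ge⁴⁺ < Ga³⁺ (isoelectronic, higher Z=32 is smaller); Ga³⁺ < Zn²⁺ (isoelectronic, higher Z=31 is smaller); Zn²⁺ < Cd²⁺ (same group, period 4 vs 5); Cd²⁺ < Ag⁺ (both 46 e⁻, Z=48>47); Ag⁺ < Au⁺ (same group, 1 shell fewer).
Full ascending order: Ge⁴⁺ < Ga³⁺ < Zn²⁺ < Cd²⁺ < Ag⁺ < Au⁺. Counting from the smallest, position 4 is Cd²⁺.

Cd²⁺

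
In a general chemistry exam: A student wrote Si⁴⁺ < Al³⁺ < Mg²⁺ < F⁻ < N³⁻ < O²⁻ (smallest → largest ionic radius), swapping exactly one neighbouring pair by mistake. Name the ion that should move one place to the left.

O²⁻

Compare adjacent ions: O²⁻ and N³⁻ share 10 electrons; the higher nuclear charge on O (Z=8) contracts it more, so O²⁻ < N³⁻ — yet in this increasing list N³⁻ sits before O²⁻. Nothing else is reversed, so O²⁻ should move one place to the left.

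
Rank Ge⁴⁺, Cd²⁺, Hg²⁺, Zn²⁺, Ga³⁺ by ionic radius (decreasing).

Hg²⁺ > Cd²⁺ > Zn²⁺ > Ga³⁺ > Ge⁴⁺

Tabulating Z and e⁻: Ge⁴⁺ has 28 e⁻ (Z=32), Ga³⁺ has 28 e⁻ (Z=31), Zn²⁺ has 28 e⁻ (Z=30), Cd²⁺ has 46 e⁻ (Z=48), Hg²⁺ has 78 e⁻ (Z=80). Ge⁴⁺ < Ga³⁺ (isoelectronic, higher Z=32 is smaller); Ga³⁺ < Zn²⁺ (both 28 e⁻, Z=31>30); Zn²⁺ < Cd²⁺ (same group, 1 shell fewer); Cd²⁺ < Hg²⁺ (same group, period 5 vs 6).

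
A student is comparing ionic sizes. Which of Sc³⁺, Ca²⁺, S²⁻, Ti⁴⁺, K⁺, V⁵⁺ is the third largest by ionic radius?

Ca²⁺

All of these have 18 electrons (isoelectronic). With the same electron cloud, the ion with the most protons pulls it in tightest. Nuclear charges: V⁵⁺ (Z=23), Ti⁴⁺ (Z=22), Sc³⁺ (Z=21), Ca²⁺ (Z=20), K⁺ (Z=19), S²⁻ (Z=16). Highest Z is smallest.
So the order is V⁵⁺ < Ti⁴⁺ < Sc³⁺ < Ca²⁺ < K⁺ < S²⁻; the 3rd-largest ion is Ca²⁺.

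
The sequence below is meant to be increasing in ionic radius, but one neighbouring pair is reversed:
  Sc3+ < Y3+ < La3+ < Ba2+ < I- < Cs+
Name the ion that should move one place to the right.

Compare adjacent ions: they are isoelectronic (54 e⁻) and Cs has more protons than I (55 vs 53), making Cs+ smaller — yet in this increasing list I- sits before Cs+. Nothing else is reversed, so I- should move one place to the right.

I-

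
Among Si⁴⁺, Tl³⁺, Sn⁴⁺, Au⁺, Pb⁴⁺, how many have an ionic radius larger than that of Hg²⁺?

Electron counts and nuclear charges: Si⁴⁺ (Z=14, 10 e⁻), Sn⁴⁺ (Z=50, 46 e⁻), Pb⁴⁺ (Z=82, 78 e⁻), Tl³⁺ (Z=81, 78 e⁻), Hg²⁺ (Z=80, 78 e⁻), Au⁺ (Z=79, 78 e⁻). Si⁴⁺ < Sn⁴⁺ (same group, 2 shells fewer); Sn⁴⁺ < Pb⁴⁺ (same group, period 5 vs 6); Pb⁴⁺ < Tl³⁺ (isoelectronic, higher Z=82 is smaller); Tl³⁺ < Hg²⁺ (both 78 e⁻, Z=81>80); Hg²⁺ < Au⁺ (isoelectronic, higher Z=80 is smaller).
Relative to Hg²⁺, the ions that are larger are Au⁺. So 1 is larger.

1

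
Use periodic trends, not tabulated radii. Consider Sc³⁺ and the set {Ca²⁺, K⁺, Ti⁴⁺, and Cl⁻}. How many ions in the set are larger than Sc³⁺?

3

These species are isoelectronic with 18 electrons. The only difference is the number of protons: Ti⁴⁺ (Z=22), Sc³⁺ (Z=21), Ca²⁺ (Z=20), K⁺ (Z=19), Cl⁻ (Z=17). The strongest nuclear pull (Ti⁴⁺) gives the smallest ion.
Overall: Ti⁴⁺ < Sc³⁺ < Ca²⁺ < K⁺ < Cl⁻. Sc³⁺ has 1 below it and 3 above. Count: 3.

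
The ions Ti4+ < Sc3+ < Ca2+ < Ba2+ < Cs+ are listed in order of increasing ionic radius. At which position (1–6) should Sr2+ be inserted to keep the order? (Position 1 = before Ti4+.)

4

Tabulating Z and e⁻: Ti4+: 18 e⁻, Z=22, Sc3+: 18 e⁻, Z=21, Ca2+: 18 e⁻, Z=20, Sr2+: 36 e⁻, Z=38, Ba2+: 54 e⁻, Z=56, Cs+: 54 e⁻, Z=55. Ti4+ < Sc3+ (both 18 e⁻, Z=22>21); Sc3+ < Ca2+ (both 18 e⁻, Z=21>20); Ca2+ < Sr2+ (same group, period 4 vs 5); Sr2+ < Ba2+ (same group, period 5 vs 6); Ba2+ < Cs+ (isoelectronic, higher Z=56 is smaller).
Merged order: Ti4+ < Sc3+ < Ca2+ < Sr2+ < Ba2+ < Cs+ — Sr2+ is number 4.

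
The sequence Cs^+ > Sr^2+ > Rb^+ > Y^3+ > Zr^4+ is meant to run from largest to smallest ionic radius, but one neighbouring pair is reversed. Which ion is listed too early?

Compare adjacent ions: both have 36 electrons but Z(Sr)=38 > Z(Rb)=37, so Sr^2+ should be the smaller of the two — yet in this decreasing list Sr^2+ sits before Rb^+. Nothing else is reversed, so Sr^2+ should move one place to the right.

Sr^2+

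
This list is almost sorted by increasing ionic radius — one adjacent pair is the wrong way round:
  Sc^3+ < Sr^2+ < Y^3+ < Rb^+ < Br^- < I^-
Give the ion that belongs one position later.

Sr^2+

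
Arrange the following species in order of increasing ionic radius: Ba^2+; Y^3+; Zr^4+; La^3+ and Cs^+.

Electron counts and nuclear charges: Zr^4+: 36 e⁻, Z=40, Y^3+: 36 e⁻, Z=39, La^3+: 54 e⁻, Z=57, Ba^2+: 54 e⁻, Z=56, Cs^+: 54 e⁻, Z=55. Zr^4+ < Y^3+ (isoelectronic, higher Z=40 is smaller); Y^3+ < La^3+ (same group, 1 shell fewer); La^3+ < Ba^2+ (both 54 e⁻, Z=57>56); Ba^2+ < Cs^+ (both 54 e⁻, Z=56>55).

Zr^4+ < Y^3+ < La^3+ < Ba^2+ < Cs^+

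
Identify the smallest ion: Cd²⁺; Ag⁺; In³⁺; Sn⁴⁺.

Sn⁴⁺

These species are isoelectronic with 46 electrons. The only difference is the number of protons: Sn⁴⁺ (Z=50), In³⁺ (Z=49), Cd²⁺ (Z=48), Ag⁺ (Z=47). The strongest nuclear pull (Sn⁴⁺) gives the smallest ion.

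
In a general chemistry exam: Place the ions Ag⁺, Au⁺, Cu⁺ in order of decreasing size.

These ions sit in one column with identical charge. Each step down the periodic table adds a principal shell, increasing the radius.

Au⁺ > Ag⁺ > Cu⁺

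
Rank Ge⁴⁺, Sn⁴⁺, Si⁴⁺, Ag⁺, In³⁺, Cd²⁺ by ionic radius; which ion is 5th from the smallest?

Cd²⁺

Si⁴⁺ has 10 e⁻ (Z=14), Ge⁴⁺ has 28 e⁻ (Z=32), Sn⁴⁺ has 46 e⁻ (Z=50), In³⁺ has 46 e⁻ (Z=49), Cd²⁺ has 46 e⁻ (Z=48), Ag⁺ has 46 e⁻ (Z=47). Si⁴⁺ < Ge⁴⁺ (same group, period 3 vs 4); Ge⁴⁺ < Sn⁴⁺ (same group, period 4 vs 5); Sn⁴⁺ < In³⁺ (isoelectronic, higher Z=50 is smaller); In³⁺ < Cd²⁺ (both 46 e⁻, Z=49>48); Cd²⁺ < Ag⁺ (both 46 e⁻, Z=48>47).
So the order is Si⁴⁺ < Ge⁴⁺ < Sn⁴⁺ < In³⁺ < Cd²⁺ < Ag⁺; the 5th-smallest ion is Cd²⁺.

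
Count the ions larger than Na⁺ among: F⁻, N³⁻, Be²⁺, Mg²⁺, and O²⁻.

3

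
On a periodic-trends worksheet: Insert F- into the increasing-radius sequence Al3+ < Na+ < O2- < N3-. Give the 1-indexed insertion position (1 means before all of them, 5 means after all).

3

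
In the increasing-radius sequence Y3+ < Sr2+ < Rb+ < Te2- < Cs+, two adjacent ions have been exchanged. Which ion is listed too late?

Scanning neighbour by neighbour, only Te2-/Cs+ violates a trend: both have 54 electrons but Z(Cs)=55 > Z(Te)=52, so Cs+ should be the smaller of the two. That makes Cs+ the one sitting a position late relative to where it belongs.

Cs+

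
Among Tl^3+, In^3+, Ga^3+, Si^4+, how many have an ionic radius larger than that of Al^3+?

First list Z and electron count for each: Si^4+ has 10 e⁻ (Z=14), Al^3+ has 10 e⁻ (Z=13), Ga^3+ has 28 e⁻ (Z=31), In^3+ has 46 e⁻ (Z=49), Tl^3+ has 78 e⁻ (Z=81). Si^4+ < Al^3+ (both 10 e⁻, Z=14>13); Al^3+ < Ga^3+ (same group, period 3 vs 4); Ga^3+ < In^3+ (same group, period 4 vs 5); In^3+ < Tl^3+ (same group, 1 shell fewer).
Overall: Si^4+ < Al^3+ < Ga^3+ < In^3+ < Tl^3+. Al^3+ has 1 below it and 3 above. Count: 3.

3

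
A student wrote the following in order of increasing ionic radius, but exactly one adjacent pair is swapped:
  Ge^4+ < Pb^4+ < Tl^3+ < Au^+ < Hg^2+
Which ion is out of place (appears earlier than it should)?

Check each adjacent pair. Au^+ and Hg^2+ are reversed: both have 78 electrons but Z(Hg)=80 > Z(Au)=79, so Hg^2+ should be the smaller of the two. No other neighbouring pair contradicts the periodic trends, so Au^+ is the ion listed too early.

Au^+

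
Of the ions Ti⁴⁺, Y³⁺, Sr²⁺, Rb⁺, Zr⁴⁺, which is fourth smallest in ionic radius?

Electron counts and nuclear charges: Ti⁴⁺ (Z=22, 18 e⁻), Zr⁴⁺ (Z=40, 36 e⁻), Y³⁺ (Z=39, 36 e⁻), Sr²⁺ (Z=38, 36 e⁻), Rb⁺ (Z=37, 36 e⁻). Ti⁴⁺ < Zr⁴⁺ (same group, 1 shell fewer); Zr⁴⁺ < Y³⁺ (isoelectronic, higher Z=40 is smaller); Y³⁺ < Sr²⁺ (both 36 e⁻, Z=39>38); Sr²⁺ < Rb⁺ (both 36 e⁻, Z=38>37).
Full ascending order: Ti⁴⁺ < Zr⁴⁺ < Y³⁺ < Sr²⁺ < Rb⁺. Counting from the smallest, position 4 is Sr²⁺.

Sr²⁺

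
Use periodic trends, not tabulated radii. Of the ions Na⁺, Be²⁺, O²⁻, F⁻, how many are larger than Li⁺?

Tabulating Z and e⁻: Be²⁺ has 2 e⁻ (Z=4), Li⁺ has 2 e⁻ (Z=3), Na⁺ has 10 e⁻ (Z=11), F⁻ has 10 e⁻ (Z=9), O²⁻ has 10 e⁻ (Z=8). Be²⁺ < Li⁺ (isoelectronic, higher Z=4 is smaller); Li⁺ < Na⁺ (same group, period 2 vs 3); Na⁺ < F⁻ (both 10 e⁻, Z=11>9); F⁻ < O²⁻ (both 10 e⁻, Z=9>8).
Ordering all of them (including Li⁺) by radius gives Be²⁺ < Li⁺ < Na⁺ < F⁻ < O²⁻. That's 3.

3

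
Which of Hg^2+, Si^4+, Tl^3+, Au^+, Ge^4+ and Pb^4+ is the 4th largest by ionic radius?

Pb^4+

Work out protons and electrons: Si^4+: 10 e⁻, Z=14, Ge^4+: 28 e⁻, Z=32, Pb^4+: 78 e⁻, Z=82, Tl^3+: 78 e⁻, Z=81, Hg^2+: 78 e⁻, Z=80, Au^+: 78 e⁻, Z=79. Si^4+ < Ge^4+ (same group, period 3 vs 4); Ge^4+ < Pb^4+ (same group, 2 shells fewer); Pb^4+ < Tl^3+ (both 78 e⁻, Z=82>81); Tl^3+ < Hg^2+ (both 78 e⁻, Z=81>80); Hg^2+ < Au^+ (isoelectronic, higher Z=80 is smaller).
Full ascending order: Si^4+ < Ge^4+ < Pb^4+ < Tl^3+ < Hg^2+ < Au^+. Counting from the largest, position 4 is Pb^4+.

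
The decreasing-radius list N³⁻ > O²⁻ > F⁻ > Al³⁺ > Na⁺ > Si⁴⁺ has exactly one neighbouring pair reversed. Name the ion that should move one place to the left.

The pair Al³⁺, Na⁺ is the wrong way round — both have 10 electrons but Z(Al)=13 > Z(Na)=11, so Al³⁺ should be the smaller of the two. All other adjacent pairs agree with periodic trends, so Na⁺ is the misplaced ion.

Na⁺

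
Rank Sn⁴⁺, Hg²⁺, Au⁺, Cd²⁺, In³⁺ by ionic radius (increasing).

First list Z and electron count for each: Sn⁴⁺ has 46 e⁻ (Z=50), In³⁺ has 46 e⁻ (Z=49), Cd²⁺ has 46 e⁻ (Z=48), Hg²⁺ has 78 e⁻ (Z=80), Au⁺ has 78 e⁻ (Z=79). Sn⁴⁺ < In³⁺ (both 46 e⁻, Z=50>49); In³⁺ < Cd²⁺ (isoelectronic, higher Z=49 is smaller); Cd²⁺ < Hg²⁺ (same group, 1 shell fewer); Hg²⁺ < Au⁺ (isoelectronic, higher Z=80 is smaller).

Sn⁴⁺ < In³⁺ < Cd²⁺ < Hg²⁺ < Au⁺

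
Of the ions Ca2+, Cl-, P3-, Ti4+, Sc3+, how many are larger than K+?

All of these have 18 electrons (isoelectronic). With the same electron cloud, the ion with the most protons pulls it in tightest. Nuclear charges: Ti4+ (Z=22), Sc3+ (Z=21), Ca2+ (Z=20), K+ (Z=19), Cl- (Z=17), P3- (Z=15). Highest Z is smallest.
Placing each against K+: smaller — Ti4+, Sc3+, Ca2+; larger — Cl-, P3-. That's 2.

2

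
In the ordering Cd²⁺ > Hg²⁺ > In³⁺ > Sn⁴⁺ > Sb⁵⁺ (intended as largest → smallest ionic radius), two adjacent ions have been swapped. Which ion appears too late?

Hg²⁺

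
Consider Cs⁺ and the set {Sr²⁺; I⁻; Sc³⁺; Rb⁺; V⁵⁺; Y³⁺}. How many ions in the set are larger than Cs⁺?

1

Work out protons and electrons: V⁵⁺ (Z=23, 18 e⁻), Sc³⁺ (Z=21, 18 e⁻), Y³⁺ (Z=39, 36 e⁻), Sr²⁺ (Z=38, 36 e⁻), Rb⁺ (Z=37, 36 e⁻), Cs⁺ (Z=55, 54 e⁻), I⁻ (Z=53, 54 e⁻). V⁵⁺ < Sc³⁺ (isoelectronic, higher Z=23 is smaller); Sc³⁺ < Y³⁺ (same group, 1 shell fewer); Y³⁺ < Sr²⁺ (isoelectronic, higher Z=39 is smaller); Sr²⁺ < Rb⁺ (both 36 e⁻, Z=38>37); Rb⁺ < Cs⁺ (same group, period 5 vs 6); Cs⁺ < I⁻ (isoelectronic, higher Z=55 is smaller).
Overall: V⁵⁺ < Sc³⁺ < Y³⁺ < Sr²⁺ < Rb⁺ < Cs⁺ < I⁻. Cs⁺ has 5 below it and 1 above. That's 1.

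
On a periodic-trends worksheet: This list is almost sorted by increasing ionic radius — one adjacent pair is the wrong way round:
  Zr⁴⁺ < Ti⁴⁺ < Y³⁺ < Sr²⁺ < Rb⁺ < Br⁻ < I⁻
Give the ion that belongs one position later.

Check each adjacent pair. Zr⁴⁺ and Ti⁴⁺ are reversed: Ti⁴⁺ and Zr⁴⁺ are in one column with the same charge; the lighter period-4 ion has one fewer shell and is smaller. No other neighbouring pair contradicts the periodic trends, so Zr⁴⁺ is the ion listed too early.

Zr⁴⁺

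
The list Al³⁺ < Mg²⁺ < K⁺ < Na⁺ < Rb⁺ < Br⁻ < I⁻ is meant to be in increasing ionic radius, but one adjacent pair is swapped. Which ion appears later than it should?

Scanning neighbour by neighbour, only K⁺/Na⁺ violates a trend: Na⁺ and K⁺ are in one column with the same charge; the lighter period-3 ion has one fewer shell and is smaller. That makes Na⁺ the one sitting a position late relative to where it belongs.

Na⁺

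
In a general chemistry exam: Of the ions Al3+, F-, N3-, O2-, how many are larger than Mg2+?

3

All of these have 10 electrons (isoelectronic). With the same electron cloud, the ion with the most protons pulls it in tightest. Nuclear charges: Al3+ (Z=13), Mg2+ (Z=12), F- (Z=9), O2- (Z=8), N3- (Z=7). Highest Z is smallest.
Overall: Al3+ < Mg2+ < F- < O2- < N3-. Mg2+ has 1 below it and 3 above. Count: 3.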